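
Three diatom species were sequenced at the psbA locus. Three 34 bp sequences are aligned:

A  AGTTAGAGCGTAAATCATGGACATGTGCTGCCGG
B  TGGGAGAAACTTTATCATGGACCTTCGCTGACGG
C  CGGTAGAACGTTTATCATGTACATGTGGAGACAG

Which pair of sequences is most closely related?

A and C

A–B: 12/34 differ, p = 0.353, d = 0.477.
A–C: 10/34 differ, p = 0.294, d = 0.373.
B–C: 11/34 differ, p = 0.324, d = 0.423.
The smallest distance is between A and C.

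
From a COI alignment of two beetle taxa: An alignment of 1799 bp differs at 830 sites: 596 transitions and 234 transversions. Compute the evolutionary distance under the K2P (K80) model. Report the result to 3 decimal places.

P = 596/1799 ≈ 0.331295 and Q = 234/1799 ≈ 0.130072.
Under the Kimura two-parameter model, d = −½ ln(1 − 2P − Q) − ¼ ln(1 − 2Q).
1 − 2P − Q = 0.207338, giving −½ ln(0.207338) = 0.786702.
1 − 2Q = 0.739856, giving −¼ ln(0.739856) = 0.075325.
d = 0.786702 + 0.075325 = 0.862027.

0.862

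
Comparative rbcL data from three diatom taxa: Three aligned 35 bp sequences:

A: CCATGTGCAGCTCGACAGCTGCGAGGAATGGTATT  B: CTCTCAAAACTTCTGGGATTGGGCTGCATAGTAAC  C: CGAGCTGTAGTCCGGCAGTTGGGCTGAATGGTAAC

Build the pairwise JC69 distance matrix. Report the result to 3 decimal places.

A–B: 21/35 sites differ → p = 0.6, d = −0.75 ln(1 − 0.8) = 1.207078 ≈ 1.207.
A–C: 13/35 sites differ → p ≈ 0.371429, d = −0.75 ln(1 − 0.495239) = 0.512753 ≈ 0.513.
B–C: 14/35 sites differ → p = 0.4, d = −0.75 ln(1 − 0.533333) = 0.571605 ≈ 0.572.

d(A,B) = 1.207, d(A,C) = 0.513, d(B,C) = 0.572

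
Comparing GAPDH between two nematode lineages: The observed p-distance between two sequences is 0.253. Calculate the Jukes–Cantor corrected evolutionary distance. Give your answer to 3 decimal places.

d = −(3/4) ln(1 − 4p/3) = −0.75 ln(1 − 0.337333) = −0.75 ln(0.662667)
  = −0.75 × (-0.411483) = 0.308612 substitutions/site.

0.309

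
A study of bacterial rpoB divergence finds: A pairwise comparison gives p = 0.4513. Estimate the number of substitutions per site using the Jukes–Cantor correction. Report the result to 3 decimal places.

0.690

d = −(3/4) ln(1 − 4p/3) = −0.75 ln(1 − 0.601733) = −0.75 ln(0.398267)
  = −0.75 × (-0.920633) = 0.690475 substitutions/site.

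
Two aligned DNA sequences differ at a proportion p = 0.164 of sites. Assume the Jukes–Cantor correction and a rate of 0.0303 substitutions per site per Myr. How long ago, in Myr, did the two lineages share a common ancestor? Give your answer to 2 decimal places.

3.05

d = −(3/4) ln(1 − 4p/3) = −0.75 ln(1 − 0.218667) = −0.75 ln(0.781333)
  = −0.75 × (-0.246754) = 0.185066 substitutions/site.
Under a molecular clock d = 2μt, so t = d/(2μ) = 0.185066 / (2 × 0.0303) = 3.05 Myr.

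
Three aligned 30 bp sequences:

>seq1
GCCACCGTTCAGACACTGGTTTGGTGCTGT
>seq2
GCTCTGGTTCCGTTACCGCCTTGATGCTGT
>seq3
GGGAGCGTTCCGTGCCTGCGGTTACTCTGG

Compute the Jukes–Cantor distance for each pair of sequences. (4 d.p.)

seq1–seq2: 11/30 sites differ → p ≈ 0.366667, d = −0.75 ln(1 − 0.488889) = 0.503376 ≈ 0.5034.
seq1–seq3: 15/30 sites differ → p = 0.5, d = −0.75 ln(1 − 0.666667) = 0.823960 ≈ 0.8240.
seq2–seq3: 14/30 sites differ → p ≈ 0.466667, d = −0.75 ln(1 − 0.622223) = 0.730088 ≈ 0.7301.

d(seq1,seq2) = 0.5034, d(seq1,seq3) = 0.8240, d(seq2,seq3) = 0.7301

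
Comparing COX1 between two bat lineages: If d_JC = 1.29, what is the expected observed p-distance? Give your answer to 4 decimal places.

p = (3/4)(1 − e^(−4d/3)) = 0.75 × (1 − e^(-1.72)) = 0.75 × (1 − 0.179066) = 0.615701.

0.6157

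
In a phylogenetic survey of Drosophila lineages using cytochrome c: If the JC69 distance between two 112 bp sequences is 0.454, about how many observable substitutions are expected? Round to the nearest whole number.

38

Invert JC69: p = (3/4)(1 − e^(−4d/3)) = 0.75 × (1 − e^(-0.605333)) = 0.75 × (1 − 0.545893) = 0.340580.
Expected differing sites = pL ≈ 0.340580 × 112 = 38.14496 ≈ 38.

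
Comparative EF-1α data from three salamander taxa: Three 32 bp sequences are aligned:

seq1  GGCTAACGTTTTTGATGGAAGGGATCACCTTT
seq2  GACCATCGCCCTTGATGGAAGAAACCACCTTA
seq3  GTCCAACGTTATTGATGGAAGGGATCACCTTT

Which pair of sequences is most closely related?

seq1 and seq3

seq1–seq2: 10/32 differ, p = 0.313, d = 0.404.
seq1–seq3: 3/32 differ, p = 0.094, d = 0.100.
seq2–seq3: 9/32 differ, p = 0.281, d = 0.353.
The smallest distance is between seq1 and seq3.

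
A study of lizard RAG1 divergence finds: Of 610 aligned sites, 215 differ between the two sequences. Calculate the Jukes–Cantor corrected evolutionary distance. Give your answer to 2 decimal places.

p = 215/610 ≈ 0.352459.
d = −(3/4) ln(1 − 4p/3) = −0.75 ln(1 − 0.469945) = −0.75 ln(0.530055)
  = −0.75 × (-0.634775) = 0.476081 substitutions/site.

0.48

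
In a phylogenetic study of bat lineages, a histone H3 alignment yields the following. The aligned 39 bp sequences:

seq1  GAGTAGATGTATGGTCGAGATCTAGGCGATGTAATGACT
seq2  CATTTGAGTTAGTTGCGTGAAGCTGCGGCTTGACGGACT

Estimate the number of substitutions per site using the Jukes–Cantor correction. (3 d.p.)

0.949

The sequences differ at 21 of 39 sites, so p = 21/39 ≈ 0.538462.
d = −(3/4) ln(1 − 4p/3) = −0.75 ln(1 − 0.717949) = −0.75 ln(0.282051)
  = −0.75 × (-1.265667) = 0.949250 substitutions/site.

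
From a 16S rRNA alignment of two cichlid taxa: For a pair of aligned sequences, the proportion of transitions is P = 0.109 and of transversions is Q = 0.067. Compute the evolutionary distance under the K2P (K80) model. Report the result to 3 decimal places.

Under the Kimura two-parameter model, d = −½ ln(1 − 2P − Q) − ¼ ln(1 − 2Q).
1 − 2P − Q = 0.715, giving −½ ln(0.715) = 0.167736.
1 − 2Q = 0.866, giving −¼ ln(0.866) = 0.035968.
d = 0.167736 + 0.035968 = 0.203704.

0.204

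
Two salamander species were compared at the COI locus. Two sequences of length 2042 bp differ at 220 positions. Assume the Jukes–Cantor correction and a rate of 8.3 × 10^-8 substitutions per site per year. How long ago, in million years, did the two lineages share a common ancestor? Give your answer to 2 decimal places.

p = 220/2042 ≈ 0.107738.
d = −(3/4) ln(1 − 4p/3) = −0.75 ln(1 − 0.143651) = −0.75 ln(0.856349)
  = −0.75 × (-0.155077) = 0.116308 substitutions/site.
Under a molecular clock d = 2μt, so t = d/(2μ) = 0.116308 / (2 × 8.3 × 10^-8) = 0.70 million years.

0.70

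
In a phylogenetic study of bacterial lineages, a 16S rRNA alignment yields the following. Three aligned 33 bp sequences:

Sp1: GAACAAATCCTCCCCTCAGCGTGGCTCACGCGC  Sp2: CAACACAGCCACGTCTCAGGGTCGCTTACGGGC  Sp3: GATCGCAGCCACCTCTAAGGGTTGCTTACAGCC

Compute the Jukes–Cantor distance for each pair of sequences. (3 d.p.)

d(Sp1,Sp2) = 0.388, d(Sp1,Sp3) = 0.559, d(Sp2,Sp3) = 0.293

Sp1–Sp2: 10/33 sites differ → p ≈ 0.30303, d = −0.75 ln(1 − 0.40404) = 0.388186 ≈ 0.388.
Sp1–Sp3: 13/33 sites differ → p ≈ 0.393939, d = −0.75 ln(1 − 0.525252) = 0.558728 ≈ 0.559.
Sp2–Sp3: 8/33 sites differ → p ≈ 0.242424, d = −0.75 ln(1 − 0.323232) = 0.292820 ≈ 0.293.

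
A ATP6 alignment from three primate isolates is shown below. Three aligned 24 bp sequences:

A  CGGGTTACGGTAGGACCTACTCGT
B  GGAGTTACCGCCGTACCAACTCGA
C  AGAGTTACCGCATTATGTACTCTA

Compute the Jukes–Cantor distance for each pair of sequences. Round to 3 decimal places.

A–B: 8/24 sites differ → p ≈ 0.333333, d = −0.75 ln(1 − 0.444444) = 0.440839 ≈ 0.441.
A–C: 10/24 sites differ → p ≈ 0.416667, d = −0.75 ln(1 − 0.555556) = 0.608198 ≈ 0.608.
B–C: 7/24 sites differ → p ≈ 0.291667, d = −0.75 ln(1 − 0.388889) = 0.369358 ≈ 0.369.

d(A,B) = 0.441, d(A,C) = 0.608, d(B,C) = 0.369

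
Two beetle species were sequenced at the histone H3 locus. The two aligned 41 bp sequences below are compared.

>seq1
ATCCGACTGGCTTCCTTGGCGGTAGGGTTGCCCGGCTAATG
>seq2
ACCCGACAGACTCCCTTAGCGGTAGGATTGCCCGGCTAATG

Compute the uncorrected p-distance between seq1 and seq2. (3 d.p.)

The sequences differ at 6 of 41 positions (sites 2, 8, 10, 13, 18, 27).
p = 6/41 = 0.146341… ≈ 0.146 (to 3 d.p.).

0.146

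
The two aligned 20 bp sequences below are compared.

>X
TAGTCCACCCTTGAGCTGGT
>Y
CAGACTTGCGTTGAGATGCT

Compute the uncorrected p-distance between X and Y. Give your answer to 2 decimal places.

0.40

The sequences differ at 8 of 20 positions (sites 1, 4, 6, 7, 8, 10, 16, 19).
p = 8/20 = 0.40.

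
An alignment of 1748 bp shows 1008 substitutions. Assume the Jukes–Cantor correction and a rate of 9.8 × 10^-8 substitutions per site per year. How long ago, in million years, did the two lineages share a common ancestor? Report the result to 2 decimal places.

5.61

p = 1008/1748 ≈ 0.576659.
d = −(3/4) ln(1 − 4p/3) = −0.75 ln(1 − 0.768879) = −0.75 ln(0.231121)
  = −0.75 × (-1.464814) = 1.098611 substitutions/site.
Under a molecular clock d = 2μt, so t = d/(2μ) = 1.098611 / (2 × 9.8 × 10^-8) = 5.61 million years.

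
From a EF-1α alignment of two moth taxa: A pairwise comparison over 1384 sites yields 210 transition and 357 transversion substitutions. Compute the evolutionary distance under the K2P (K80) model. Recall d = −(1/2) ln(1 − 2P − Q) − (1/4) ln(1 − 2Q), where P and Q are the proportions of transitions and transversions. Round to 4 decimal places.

P = 210/1384 ≈ 0.151734 and Q = 357/1384 ≈ 0.257948.
Under the Kimura two-parameter model, d = −½ ln(1 − 2P − Q) − ¼ ln(1 − 2Q).
1 − 2P − Q = 0.438584, giving −½ ln(0.438584) = 0.412102.
1 − 2Q = 0.484104, giving −¼ ln(0.484104) = 0.181364.
d = 0.412102 + 0.181364 = 0.593466.

0.5935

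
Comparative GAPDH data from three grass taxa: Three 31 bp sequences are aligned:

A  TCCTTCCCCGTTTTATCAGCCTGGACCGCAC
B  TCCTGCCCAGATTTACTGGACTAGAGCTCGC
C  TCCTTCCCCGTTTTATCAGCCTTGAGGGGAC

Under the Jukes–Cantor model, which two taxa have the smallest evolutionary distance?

A–B: 11/31 differ, p = 0.355, d = 0.481.
A–C: 4/31 differ, p = 0.129, d = 0.142.
B–C: 12/31 differ, p = 0.387, d = 0.544.
The smallest distance is between A and C.

A and C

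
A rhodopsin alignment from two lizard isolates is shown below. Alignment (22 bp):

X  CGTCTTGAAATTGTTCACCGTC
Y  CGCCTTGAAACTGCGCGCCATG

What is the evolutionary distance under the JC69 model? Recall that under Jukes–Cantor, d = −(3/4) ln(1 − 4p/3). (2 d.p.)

The sequences differ at 7 of 22 sites (3, 11, 14, 15, 17, 20, 22), so p = 7/22 ≈ 0.318182.
d = −(3/4) ln(1 − 4p/3) = −0.75 ln(1 − 0.424243) = −0.75 ln(0.575757)
  = −0.75 × (-0.552070) = 0.414053 substitutions/site.

0.41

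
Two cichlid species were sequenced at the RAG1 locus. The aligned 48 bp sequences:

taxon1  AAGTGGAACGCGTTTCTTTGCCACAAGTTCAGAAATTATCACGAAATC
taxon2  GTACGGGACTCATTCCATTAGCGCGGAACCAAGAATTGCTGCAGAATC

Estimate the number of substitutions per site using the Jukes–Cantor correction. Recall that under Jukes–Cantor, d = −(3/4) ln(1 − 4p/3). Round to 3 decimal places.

The sequences differ at 25 of 48 sites, so p = 25/48 ≈ 0.520833.
d = −(3/4) ln(1 − 4p/3) = −0.75 ln(1 − 0.694444) = −0.75 ln(0.305556)
  = −0.75 × (-1.185622) = 0.889217 substitutions/site.

0.889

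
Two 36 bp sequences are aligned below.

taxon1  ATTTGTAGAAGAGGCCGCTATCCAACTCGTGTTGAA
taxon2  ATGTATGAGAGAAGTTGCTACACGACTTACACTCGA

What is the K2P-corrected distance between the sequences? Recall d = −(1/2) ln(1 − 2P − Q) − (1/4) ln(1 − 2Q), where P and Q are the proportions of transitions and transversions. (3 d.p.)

Of 36 sites, 15 differences are transitions and 3 are transversions, so P = 15/36 ≈ 0.416667 and Q = 3/36 ≈ 0.083333.
Under the Kimura two-parameter model, d = −½ ln(1 − 2P − Q) − ¼ ln(1 − 2Q).
1 − 2P − Q = 0.083333, giving −½ ln(0.083333) = 1.242455.
1 − 2Q = 0.833334, giving −¼ ln(0.833334) = 0.045580.
d = 1.242455 + 0.045580 = 1.288035.

1.288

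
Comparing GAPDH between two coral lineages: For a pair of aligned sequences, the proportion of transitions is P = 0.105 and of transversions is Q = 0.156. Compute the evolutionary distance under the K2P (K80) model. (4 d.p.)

Under the Kimura two-parameter model, d = −½ ln(1 − 2P − Q) − ¼ ln(1 − 2Q).
1 − 2P − Q = 0.634, giving −½ ln(0.634) = 0.227853.
1 − 2Q = 0.688, giving −¼ ln(0.688) = 0.093492.
d = 0.227853 + 0.093492 = 0.321345.

0.3213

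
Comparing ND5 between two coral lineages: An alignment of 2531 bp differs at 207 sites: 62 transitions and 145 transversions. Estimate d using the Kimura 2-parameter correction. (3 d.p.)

0.087

P = 62/2531 ≈ 0.024496 and Q = 145/2531 ≈ 0.05729.
Under the Kimura two-parameter model, d = −½ ln(1 − 2P − Q) − ¼ ln(1 − 2Q).
1 − 2P − Q = 0.893718, giving −½ ln(0.893718) = 0.056182.
1 − 2Q = 0.88542, giving −¼ ln(0.88542) = 0.030423.
d = 0.056182 + 0.030423 = 0.086605.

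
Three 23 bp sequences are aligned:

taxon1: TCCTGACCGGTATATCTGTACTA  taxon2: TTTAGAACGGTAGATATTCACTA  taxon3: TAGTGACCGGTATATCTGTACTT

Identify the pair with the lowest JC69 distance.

taxon1–taxon2: 8/23 differ, p = 0.348, d = 0.467.
taxon1–taxon3: 3/23 differ, p = 0.130, d = 0.143.
taxon2–taxon3: 9/23 differ, p = 0.391, d = 0.553.
The smallest distance is between taxon1 and taxon3.

taxon1 and taxon3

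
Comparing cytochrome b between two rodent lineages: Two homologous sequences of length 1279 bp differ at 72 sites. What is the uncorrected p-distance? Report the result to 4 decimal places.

0.0563

p = 72/1279 = 0.056293… ≈ 0.0563 (to 4 d.p.).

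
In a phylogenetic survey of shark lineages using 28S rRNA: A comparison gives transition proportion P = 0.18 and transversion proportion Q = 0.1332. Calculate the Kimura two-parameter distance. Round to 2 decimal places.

0.42

Under the Kimura two-parameter model, d = −½ ln(1 − 2P − Q) − ¼ ln(1 − 2Q).
1 − 2P − Q = 0.5068, giving −½ ln(0.5068) = 0.339819.
1 − 2Q = 0.7336, giving −¼ ln(0.7336) = 0.077448.
d = 0.339819 + 0.077448 = 0.417267.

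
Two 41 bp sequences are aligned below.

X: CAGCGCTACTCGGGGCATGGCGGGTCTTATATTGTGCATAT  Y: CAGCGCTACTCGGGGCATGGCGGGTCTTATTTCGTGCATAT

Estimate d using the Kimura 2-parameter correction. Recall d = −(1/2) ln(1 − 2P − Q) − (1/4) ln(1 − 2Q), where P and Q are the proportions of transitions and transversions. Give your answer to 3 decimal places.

0.050

Of 41 sites, 1 differences are transitions and 1 are transversions, so P = 1/41 ≈ 0.02439 and Q = 1/41 ≈ 0.02439.
Under the Kimura two-parameter model, d = −½ ln(1 − 2P − Q) − ¼ ln(1 − 2Q).
1 − 2P − Q = 0.92683, giving −½ ln(0.92683) = 0.037993.
1 − 2Q = 0.95122, giving −¼ ln(0.95122) = 0.012502.
d = 0.037993 + 0.012502 = 0.050495.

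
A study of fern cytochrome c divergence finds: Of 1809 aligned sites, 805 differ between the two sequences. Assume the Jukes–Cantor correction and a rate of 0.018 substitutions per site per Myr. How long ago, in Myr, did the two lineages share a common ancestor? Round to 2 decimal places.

18.74

p = 805/1809 ≈ 0.444997.
d = −(3/4) ln(1 − 4p/3) = −0.75 ln(1 − 0.593329) = −0.75 ln(0.406671)
  = −0.75 × (-0.899751) = 0.674813 substitutions/site.
Under a molecular clock d = 2μt, so t = d/(2μ) = 0.674813 / (2 × 0.018) = 18.74 Myr.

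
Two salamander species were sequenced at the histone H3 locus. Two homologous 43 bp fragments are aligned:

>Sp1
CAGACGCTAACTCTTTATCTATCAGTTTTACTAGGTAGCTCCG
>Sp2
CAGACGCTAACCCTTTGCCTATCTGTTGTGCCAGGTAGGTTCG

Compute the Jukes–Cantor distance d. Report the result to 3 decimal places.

0.245

The sequences differ at 9 of 43 sites (12, 17, 18, 24, 28, 30, 32, 39, 41), so p = 9/43 ≈ 0.209302.
d = −(3/4) ln(1 − 4p/3) = −0.75 ln(1 − 0.279069) = −0.75 ln(0.720931)
  = −0.75 × (-0.327212) = 0.245409 substitutions/site.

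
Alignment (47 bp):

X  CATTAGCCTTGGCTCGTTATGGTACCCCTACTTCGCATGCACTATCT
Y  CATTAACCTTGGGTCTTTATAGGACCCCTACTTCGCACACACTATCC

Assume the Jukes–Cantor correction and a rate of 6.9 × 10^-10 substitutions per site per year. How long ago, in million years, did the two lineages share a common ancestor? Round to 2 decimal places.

139.90

The sequences differ at 8 of 47 sites (6, 13, 16, 21, 23, 38, 39, 47), so p = 8/47 ≈ 0.170213.
d = −(3/4) ln(1 − 4p/3) = −0.75 ln(1 − 0.226951) = −0.75 ln(0.773049)
  = −0.75 × (-0.257413) = 0.193060 substitutions/site.
Under a molecular clock d = 2μt, so t = d/(2μ) = 0.193060 / (2 × 6.9 × 10^-10) = 139.90 million years.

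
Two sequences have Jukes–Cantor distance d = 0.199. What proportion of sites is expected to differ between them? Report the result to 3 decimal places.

0.175

p = (3/4)(1 − e^(−4d/3)) = 0.75 × (1 − e^(-0.265333)) = 0.75 × (1 − 0.766951) = 0.174787.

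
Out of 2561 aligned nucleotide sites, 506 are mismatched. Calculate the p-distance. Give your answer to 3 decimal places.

0.198

p = 506/2561 = 0.197579… ≈ 0.198 (to 3 d.p.).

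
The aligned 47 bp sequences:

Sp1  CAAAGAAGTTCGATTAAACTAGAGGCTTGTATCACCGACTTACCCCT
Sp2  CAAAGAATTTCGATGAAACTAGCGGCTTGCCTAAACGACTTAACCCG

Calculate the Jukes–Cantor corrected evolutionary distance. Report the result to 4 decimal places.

The sequences differ at 9 of 47 sites (8, 15, 23, 30, 31, 33, 35, 43, 47), so p = 9/47 ≈ 0.191489.
d = −(3/4) ln(1 − 4p/3) = −0.75 ln(1 − 0.255319) = −0.75 ln(0.744681)
  = −0.75 × (-0.294799) = 0.221099 substitutions/site.

0.2211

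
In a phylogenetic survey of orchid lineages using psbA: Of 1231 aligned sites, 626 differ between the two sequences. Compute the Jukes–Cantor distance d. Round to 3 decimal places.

p = 626/1231 ≈ 0.50853.
d = −(3/4) ln(1 − 4p/3) = −0.75 ln(1 − 0.67804) = −0.75 ln(0.32196)
  = −0.75 × (-1.133328) = 0.849996 substitutions/site.

0.850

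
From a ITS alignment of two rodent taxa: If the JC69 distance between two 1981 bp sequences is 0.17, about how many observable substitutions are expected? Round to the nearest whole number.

301

Invert JC69: p = (3/4)(1 − e^(−4d/3)) = 0.75 × (1 − e^(-0.226667)) = 0.75 × (1 − 0.797186) = 0.152111.
Expected differing sites = pL ≈ 0.152111 × 1981 = 301.331891 ≈ 301.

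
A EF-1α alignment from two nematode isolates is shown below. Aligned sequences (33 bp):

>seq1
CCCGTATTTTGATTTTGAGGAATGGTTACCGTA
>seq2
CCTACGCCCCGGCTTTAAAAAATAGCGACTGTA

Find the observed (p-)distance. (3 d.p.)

The sequences differ at 17 of 33 positions.
p = 17/33 = 0.515151… ≈ 0.515 (to 3 d.p.).

0.515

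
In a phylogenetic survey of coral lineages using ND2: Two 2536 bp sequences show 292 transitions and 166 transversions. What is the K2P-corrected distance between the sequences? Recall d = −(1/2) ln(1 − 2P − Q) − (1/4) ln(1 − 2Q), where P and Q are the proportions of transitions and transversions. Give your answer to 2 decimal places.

0.21

P = 292/2536 ≈ 0.115142 and Q = 166/2536 ≈ 0.065457.
Under the Kimura two-parameter model, d = −½ ln(1 − 2P − Q) − ¼ ln(1 − 2Q).
1 − 2P − Q = 0.704259, giving −½ ln(0.704259) = 0.175305.
1 − 2Q = 0.869086, giving −¼ ln(0.869086) = 0.035078.
d = 0.175305 + 0.035078 = 0.210383.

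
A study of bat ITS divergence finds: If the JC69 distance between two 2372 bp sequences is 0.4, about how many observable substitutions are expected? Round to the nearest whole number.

735

Invert JC69: p = (3/4)(1 − e^(−4d/3)) = 0.75 × (1 − e^(-0.533333)) = 0.75 × (1 − 0.586646) = 0.310016.
Expected differing sites = pL ≈ 0.310016 × 2372 = 735.357952 ≈ 735.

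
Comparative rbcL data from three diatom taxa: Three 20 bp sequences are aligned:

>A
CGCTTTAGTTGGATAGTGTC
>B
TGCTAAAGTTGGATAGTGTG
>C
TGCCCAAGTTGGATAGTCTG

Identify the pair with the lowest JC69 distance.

B and C

A–B: 4/20 differ, p = 0.200, d = 0.233.
A–C: 6/20 differ, p = 0.300, d = 0.383.
B–C: 3/20 differ, p = 0.150, d = 0.167.
The smallest distance is between B and C.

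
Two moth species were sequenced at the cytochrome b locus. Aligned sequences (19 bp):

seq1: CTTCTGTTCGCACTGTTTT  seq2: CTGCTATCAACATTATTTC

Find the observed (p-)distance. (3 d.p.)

The sequences differ at 8 of 19 positions (sites 3, 6, 8, 9, 10, 13, 15, 19).
p = 8/19 = 0.421052… ≈ 0.421 (to 3 d.p.).

0.421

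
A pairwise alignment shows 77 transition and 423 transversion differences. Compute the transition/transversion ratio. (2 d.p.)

R = 77/423 = 0.182033… ≈ 0.18 (to 2 d.p.).

0.18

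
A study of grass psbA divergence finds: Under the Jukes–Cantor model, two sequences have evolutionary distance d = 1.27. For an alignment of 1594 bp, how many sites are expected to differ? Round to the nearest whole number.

976

Invert JC69: p = (3/4)(1 − e^(−4d/3)) = 0.75 × (1 − e^(-1.693333)) = 0.75 × (1 − 0.183906) = 0.612071.
Expected differing sites = pL ≈ 0.612071 × 1594 = 975.641174 ≈ 976.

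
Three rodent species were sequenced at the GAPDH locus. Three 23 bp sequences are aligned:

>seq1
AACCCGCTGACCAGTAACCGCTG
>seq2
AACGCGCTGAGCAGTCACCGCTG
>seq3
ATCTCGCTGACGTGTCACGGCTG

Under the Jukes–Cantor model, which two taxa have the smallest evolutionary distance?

seq1–seq2: 3/23 differ, p = 0.130, d = 0.143.
seq1–seq3: 6/23 differ, p = 0.261, d = 0.321.
seq2–seq3: 6/23 differ, p = 0.261, d = 0.321.
The smallest distance is between seq1 and seq2.

seq1 and seq2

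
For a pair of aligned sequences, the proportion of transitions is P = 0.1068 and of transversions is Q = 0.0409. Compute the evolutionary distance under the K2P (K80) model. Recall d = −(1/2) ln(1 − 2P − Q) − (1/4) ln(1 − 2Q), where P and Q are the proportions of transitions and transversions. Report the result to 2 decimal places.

Under the Kimura two-parameter model, d = −½ ln(1 − 2P − Q) − ¼ ln(1 − 2Q).
1 − 2P − Q = 0.7455, giving −½ ln(0.7455) = 0.146850.
1 − 2Q = 0.9182, giving −¼ ln(0.9182) = 0.021335.
d = 0.146850 + 0.021335 = 0.168185.

0.17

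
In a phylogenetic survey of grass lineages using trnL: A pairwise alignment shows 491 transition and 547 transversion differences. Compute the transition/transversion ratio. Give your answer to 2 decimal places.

R = 491/547 = 0.897623… ≈ 0.90 (to 2 d.p.).

0.90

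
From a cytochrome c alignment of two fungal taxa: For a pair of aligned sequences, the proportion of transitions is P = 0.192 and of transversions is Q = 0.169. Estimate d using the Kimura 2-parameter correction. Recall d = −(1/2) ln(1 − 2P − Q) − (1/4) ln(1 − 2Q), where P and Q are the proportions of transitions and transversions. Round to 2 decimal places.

Under the Kimura two-parameter model, d = −½ ln(1 − 2P − Q) − ¼ ln(1 − 2Q).
1 − 2P − Q = 0.447, giving −½ ln(0.447) = 0.402598.
1 − 2Q = 0.662, giving −¼ ln(0.662) = 0.103122.
d = 0.402598 + 0.103122 = 0.505720.

0.51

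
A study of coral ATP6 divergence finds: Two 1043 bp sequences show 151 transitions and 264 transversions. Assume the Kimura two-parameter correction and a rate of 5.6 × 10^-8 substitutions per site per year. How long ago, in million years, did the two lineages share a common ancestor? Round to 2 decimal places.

P = 151/1043 ≈ 0.144775 and Q = 264/1043 ≈ 0.253116.
Under the Kimura two-parameter model, d = −½ ln(1 − 2P − Q) − ¼ ln(1 − 2Q).
1 − 2P − Q = 0.457334, giving −½ ln(0.457334) = 0.391171.
1 − 2Q = 0.493768, giving −¼ ln(0.493768) = 0.176422.
d = 0.391171 + 0.176422 = 0.567593.
Under a molecular clock d = 2μt, so t = d/(2μ) = 0.567593 / (2 × 5.6 × 10^-8) = 5.07 million years.

5.07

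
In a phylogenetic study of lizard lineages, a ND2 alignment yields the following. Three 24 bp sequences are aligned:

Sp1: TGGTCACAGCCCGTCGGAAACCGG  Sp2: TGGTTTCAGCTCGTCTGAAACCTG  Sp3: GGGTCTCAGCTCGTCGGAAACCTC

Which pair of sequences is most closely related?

Sp2 and Sp3

Sp1–Sp2: 5/24 differ, p = 0.208, d = 0.244.
Sp1–Sp3: 5/24 differ, p = 0.208, d = 0.244.
Sp2–Sp3: 4/24 differ, p = 0.167, d = 0.188.
The smallest distance is between Sp2 and Sp3.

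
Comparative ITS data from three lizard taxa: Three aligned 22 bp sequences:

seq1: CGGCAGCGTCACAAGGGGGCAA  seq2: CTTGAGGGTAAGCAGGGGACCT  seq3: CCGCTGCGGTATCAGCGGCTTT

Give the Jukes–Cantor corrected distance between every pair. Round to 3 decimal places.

seq1–seq2: 10/22 sites differ → p ≈ 0.454545, d = −0.75 ln(1 − 0.60606) = 0.698667 ≈ 0.699.
seq1–seq3: 11/22 sites differ → p = 0.5, d = −0.75 ln(1 − 0.666667) = 0.823960 ≈ 0.824.
seq2–seq3: 12/22 sites differ → p ≈ 0.545455, d = −0.75 ln(1 − 0.727273) = 0.974463 ≈ 0.974.

d(seq1,seq2) = 0.699, d(seq1,seq3) = 0.824, d(seq2,seq3) = 0.974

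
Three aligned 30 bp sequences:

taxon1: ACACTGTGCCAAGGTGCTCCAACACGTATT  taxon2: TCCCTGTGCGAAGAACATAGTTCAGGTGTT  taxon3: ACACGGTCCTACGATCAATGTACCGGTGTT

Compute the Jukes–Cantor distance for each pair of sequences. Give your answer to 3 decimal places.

taxon1–taxon2: 13/30 sites differ → p ≈ 0.433333, d = −0.75 ln(1 − 0.577777) = 0.646666 ≈ 0.647.
taxon1–taxon3: 14/30 sites differ → p ≈ 0.466667, d = −0.75 ln(1 − 0.622223) = 0.730088 ≈ 0.730.
taxon2–taxon3: 11/30 sites differ → p ≈ 0.366667, d = −0.75 ln(1 − 0.488889) = 0.503376 ≈ 0.503.

d(taxon1,taxon2) = 0.647, d(taxon1,taxon3) = 0.730, d(taxon2,taxon3) = 0.503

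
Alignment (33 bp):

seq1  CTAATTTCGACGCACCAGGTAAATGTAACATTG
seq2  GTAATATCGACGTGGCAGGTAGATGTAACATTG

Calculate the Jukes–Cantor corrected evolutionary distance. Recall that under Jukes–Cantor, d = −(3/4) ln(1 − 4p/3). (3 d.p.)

0.208

The sequences differ at 6 of 33 sites (1, 6, 13, 14, 15, 22), so p = 6/33 ≈ 0.181818.
d = −(3/4) ln(1 − 4p/3) = −0.75 ln(1 − 0.242424) = −0.75 ln(0.757576)
  = −0.75 × (-0.277631) = 0.208223 substitutions/site.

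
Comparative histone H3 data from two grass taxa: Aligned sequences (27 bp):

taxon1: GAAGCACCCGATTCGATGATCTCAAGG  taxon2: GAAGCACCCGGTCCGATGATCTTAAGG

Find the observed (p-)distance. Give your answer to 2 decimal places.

The sequences differ at 3 of 27 positions (sites 11, 13, 23).
p = 3/27 = 0.111111… ≈ 0.11 (to 2 d.p.).

0.11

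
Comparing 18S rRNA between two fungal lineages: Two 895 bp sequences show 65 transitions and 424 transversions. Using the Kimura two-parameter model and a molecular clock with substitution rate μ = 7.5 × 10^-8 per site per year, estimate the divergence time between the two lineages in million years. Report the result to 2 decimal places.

P = 65/895 ≈ 0.072626 and Q = 424/895 ≈ 0.473743.
Under the Kimura two-parameter model, d = −½ ln(1 − 2P − Q) − ¼ ln(1 − 2Q).
1 − 2P − Q = 0.381005, giving −½ ln(0.381005) = 0.482471.
1 − 2Q = 0.052514, giving −¼ ln(0.052514) = 0.736669.
d = 0.482471 + 0.736669 = 1.219140.
Under a molecular clock d = 2μt, so t = d/(2μ) = 1.219140 / (2 × 7.5 × 10^-8) = 8.13 million years.

8.13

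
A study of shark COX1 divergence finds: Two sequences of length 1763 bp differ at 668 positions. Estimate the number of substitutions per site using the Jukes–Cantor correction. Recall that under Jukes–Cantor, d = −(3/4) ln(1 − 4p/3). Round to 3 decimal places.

0.528

p = 668/1763 ≈ 0.3789.
d = −(3/4) ln(1 − 4p/3) = −0.75 ln(1 − 0.5052) = −0.75 ln(0.4948)
  = −0.75 × (-0.703602) = 0.527702 substitutions/site.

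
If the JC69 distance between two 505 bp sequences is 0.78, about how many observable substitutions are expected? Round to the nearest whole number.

Invert JC69: p = (3/4)(1 − e^(−4d/3)) = 0.75 × (1 − e^(-1.04)) = 0.75 × (1 − 0.353455) = 0.484909.
Expected differing sites = pL ≈ 0.484909 × 505 = 244.879045 ≈ 245.

245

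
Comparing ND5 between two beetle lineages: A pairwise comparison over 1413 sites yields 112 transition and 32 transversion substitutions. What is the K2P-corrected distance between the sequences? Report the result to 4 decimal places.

0.1115

P = 112/1413 ≈ 0.079264 and Q = 32/1413 ≈ 0.022647.
Under the Kimura two-parameter model, d = −½ ln(1 − 2P − Q) − ¼ ln(1 − 2Q).
1 − 2P − Q = 0.818825, giving −½ ln(0.818825) = 0.099942.
1 − 2Q = 0.954706, giving −¼ ln(0.954706) = 0.011588.
d = 0.099942 + 0.011588 = 0.111530.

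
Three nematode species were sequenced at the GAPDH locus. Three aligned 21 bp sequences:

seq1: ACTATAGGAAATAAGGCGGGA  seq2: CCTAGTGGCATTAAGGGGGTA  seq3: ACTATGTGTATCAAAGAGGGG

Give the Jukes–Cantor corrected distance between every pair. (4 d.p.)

seq1–seq2: 7/21 sites differ → p ≈ 0.333333, d = −0.75 ln(1 − 0.444444) = 0.440839 ≈ 0.4408.
seq1–seq3: 8/21 sites differ → p ≈ 0.380952, d = −0.75 ln(1 − 0.507936) = 0.531860 ≈ 0.5319.
seq2–seq3: 10/21 sites differ → p ≈ 0.47619, d = −0.75 ln(1 − 0.63492) = 0.755729 ≈ 0.7557.

d(seq1,seq2) = 0.4408, d(seq1,seq3) = 0.5319, d(seq2,seq3) = 0.7557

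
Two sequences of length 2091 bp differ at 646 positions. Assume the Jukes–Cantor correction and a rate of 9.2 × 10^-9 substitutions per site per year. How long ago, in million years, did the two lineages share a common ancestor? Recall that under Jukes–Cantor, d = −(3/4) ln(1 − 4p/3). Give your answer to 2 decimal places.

p = 646/2091 ≈ 0.308943.
d = −(3/4) ln(1 − 4p/3) = −0.75 ln(1 − 0.411924) = −0.75 ln(0.588076)
  = −0.75 × (-0.530899) = 0.398174 substitutions/site.
Under a molecular clock d = 2μt, so t = d/(2μ) = 0.398174 / (2 × 9.2 × 10^-9) = 21.64 million years.

21.64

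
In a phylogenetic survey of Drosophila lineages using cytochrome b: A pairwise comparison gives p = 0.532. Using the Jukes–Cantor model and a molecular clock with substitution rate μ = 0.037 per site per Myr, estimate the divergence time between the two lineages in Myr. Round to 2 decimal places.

12.52

d = −(3/4) ln(1 − 4p/3) = −0.75 ln(1 − 0.709333) = −0.75 ln(0.290667)
  = −0.75 × (-1.235577) = 0.926683 substitutions/site.
Under a molecular clock d = 2μt, so t = d/(2μ) = 0.926683 / (2 × 0.037) = 12.52 Myr.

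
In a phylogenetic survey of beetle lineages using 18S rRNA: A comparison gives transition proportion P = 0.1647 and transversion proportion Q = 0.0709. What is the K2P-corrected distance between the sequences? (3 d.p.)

0.294

Under the Kimura two-parameter model, d = −½ ln(1 − 2P − Q) − ¼ ln(1 − 2Q).
1 − 2P − Q = 0.5997, giving −½ ln(0.5997) = 0.255663.
1 − 2Q = 0.8582, giving −¼ ln(0.8582) = 0.038230.
d = 0.255663 + 0.038230 = 0.293893.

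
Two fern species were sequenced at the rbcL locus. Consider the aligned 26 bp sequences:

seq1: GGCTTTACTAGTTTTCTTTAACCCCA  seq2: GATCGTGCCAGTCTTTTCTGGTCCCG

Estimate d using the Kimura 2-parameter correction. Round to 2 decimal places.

Of 26 sites, 12 differences are transitions and 1 are transversions, so P = 12/26 ≈ 0.461538 and Q = 1/26 ≈ 0.038462.
Under the Kimura two-parameter model, d = −½ ln(1 − 2P − Q) − ¼ ln(1 − 2Q).
1 − 2P − Q = 0.038462, giving −½ ln(0.038462) = 1.629042.
1 − 2Q = 0.923076, giving −¼ ln(0.923076) = 0.020011.
d = 1.629042 + 0.020011 = 1.649053.

1.65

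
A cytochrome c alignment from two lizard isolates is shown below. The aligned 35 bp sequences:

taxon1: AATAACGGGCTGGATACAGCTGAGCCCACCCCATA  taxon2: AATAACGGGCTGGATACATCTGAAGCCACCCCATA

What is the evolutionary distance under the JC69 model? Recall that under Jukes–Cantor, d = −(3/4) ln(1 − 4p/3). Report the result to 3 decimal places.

The sequences differ at 3 of 35 sites (19, 24, 25), so p = 3/35 ≈ 0.085714.
d = −(3/4) ln(1 − 4p/3) = −0.75 ln(1 − 0.114285) = −0.75 ln(0.885715)
  = −0.75 × (-0.121360) = 0.091020 substitutions/site.

0.091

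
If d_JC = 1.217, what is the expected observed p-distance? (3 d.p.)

0.602

p = (3/4)(1 − e^(−4d/3)) = 0.75 × (1 − e^(-1.622667)) = 0.75 × (1 − 0.197372) = 0.601971.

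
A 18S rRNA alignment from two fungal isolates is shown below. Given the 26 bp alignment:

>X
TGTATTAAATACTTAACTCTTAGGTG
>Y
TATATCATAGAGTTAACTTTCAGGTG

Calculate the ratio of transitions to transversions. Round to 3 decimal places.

1.333

Transitions are A↔G and C↔T; transversions are all other mismatches.
Transitions: 4. Transversions: 3.
R = 4/3 = 1.333333… ≈ 1.333 (to 3 d.p.).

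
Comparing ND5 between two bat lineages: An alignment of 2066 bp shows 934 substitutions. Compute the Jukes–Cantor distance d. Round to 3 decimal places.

p = 934/2066 ≈ 0.452081.
d = −(3/4) ln(1 − 4p/3) = −0.75 ln(1 − 0.602775) = −0.75 ln(0.397225)
  = −0.75 × (-0.923252) = 0.692439 substitutions/site.

0.692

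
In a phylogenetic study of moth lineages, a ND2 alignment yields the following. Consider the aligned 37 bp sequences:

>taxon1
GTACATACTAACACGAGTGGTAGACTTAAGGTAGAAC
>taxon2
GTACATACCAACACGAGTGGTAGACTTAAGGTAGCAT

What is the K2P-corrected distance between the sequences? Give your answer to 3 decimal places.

0.086

Of 37 sites, 2 differences are transitions and 1 are transversions, so P = 2/37 ≈ 0.054054 and Q = 1/37 ≈ 0.027027.
Under the Kimura two-parameter model, d = −½ ln(1 − 2P − Q) − ¼ ln(1 − 2Q).
1 − 2P − Q = 0.864865, giving −½ ln(0.864865) = 0.072591.
1 − 2Q = 0.945946, giving −¼ ln(0.945946) = 0.013892.
d = 0.072591 + 0.013892 = 0.086483.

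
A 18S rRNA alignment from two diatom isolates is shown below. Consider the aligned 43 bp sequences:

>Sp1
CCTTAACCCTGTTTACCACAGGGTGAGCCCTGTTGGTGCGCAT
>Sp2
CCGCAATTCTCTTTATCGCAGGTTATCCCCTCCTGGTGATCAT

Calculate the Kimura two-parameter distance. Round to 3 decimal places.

0.475

Of 43 sites, 7 differences are transitions and 8 are transversions, so P = 7/43 ≈ 0.162791 and Q = 8/43 ≈ 0.186047.
Under the Kimura two-parameter model, d = −½ ln(1 − 2P − Q) − ¼ ln(1 − 2Q).
1 − 2P − Q = 0.488371, giving −½ ln(0.488371) = 0.358340.
1 − 2Q = 0.627906, giving −¼ ln(0.627906) = 0.116341.
d = 0.358340 + 0.116341 = 0.474681.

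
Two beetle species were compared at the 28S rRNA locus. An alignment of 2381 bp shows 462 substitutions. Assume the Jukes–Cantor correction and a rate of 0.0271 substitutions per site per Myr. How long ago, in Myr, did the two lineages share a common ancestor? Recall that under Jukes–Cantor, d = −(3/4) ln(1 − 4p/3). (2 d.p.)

p = 462/2381 ≈ 0.194036.
d = −(3/4) ln(1 − 4p/3) = −0.75 ln(1 − 0.258715) = −0.75 ln(0.741285)
  = −0.75 × (-0.299370) = 0.224528 substitutions/site.
Under a molecular clock d = 2μt, so t = d/(2μ) = 0.224528 / (2 × 0.0271) = 4.14 Myr.

4.14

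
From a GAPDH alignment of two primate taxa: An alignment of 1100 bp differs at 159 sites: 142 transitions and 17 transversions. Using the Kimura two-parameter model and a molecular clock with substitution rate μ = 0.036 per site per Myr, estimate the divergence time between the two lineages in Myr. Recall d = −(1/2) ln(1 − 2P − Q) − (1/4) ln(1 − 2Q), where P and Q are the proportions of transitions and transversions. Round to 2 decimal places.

2.33

P = 142/1100 ≈ 0.129091 and Q = 17/1100 ≈ 0.015455.
Under the Kimura two-parameter model, d = −½ ln(1 − 2P − Q) − ¼ ln(1 − 2Q).
1 − 2P − Q = 0.726363, giving −½ ln(0.726363) = 0.159853.
1 − 2Q = 0.96909, giving −¼ ln(0.96909) = 0.007849.
d = 0.159853 + 0.007849 = 0.167702.
Under a molecular clock d = 2μt, so t = d/(2μ) = 0.167702 / (2 × 0.036) = 2.33 Myr.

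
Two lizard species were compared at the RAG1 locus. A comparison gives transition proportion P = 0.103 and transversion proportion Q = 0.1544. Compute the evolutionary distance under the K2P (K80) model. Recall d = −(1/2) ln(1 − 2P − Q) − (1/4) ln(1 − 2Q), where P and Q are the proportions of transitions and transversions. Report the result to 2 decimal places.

Under the Kimura two-parameter model, d = −½ ln(1 − 2P − Q) − ¼ ln(1 − 2Q).
1 − 2P − Q = 0.6396, giving −½ ln(0.6396) = 0.223456.
1 − 2Q = 0.6912, giving −¼ ln(0.6912) = 0.092332.
d = 0.223456 + 0.092332 = 0.315788.

0.32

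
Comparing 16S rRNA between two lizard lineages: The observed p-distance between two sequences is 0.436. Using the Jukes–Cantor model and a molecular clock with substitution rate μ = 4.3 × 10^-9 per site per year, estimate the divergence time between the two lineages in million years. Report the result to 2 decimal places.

d = −(3/4) ln(1 − 4p/3) = −0.75 ln(1 − 0.581333) = −0.75 ln(0.418667)
  = −0.75 × (-0.870679) = 0.653009 substitutions/site.
Under a molecular clock d = 2μt, so t = d/(2μ) = 0.653009 / (2 × 4.3 × 10^-9) = 75.93 million years.

75.93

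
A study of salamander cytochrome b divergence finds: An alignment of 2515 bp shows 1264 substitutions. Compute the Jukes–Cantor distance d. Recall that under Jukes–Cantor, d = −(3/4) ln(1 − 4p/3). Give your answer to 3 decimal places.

0.832

p = 1264/2515 ≈ 0.502584.
d = −(3/4) ln(1 − 4p/3) = −0.75 ln(1 − 0.670112) = −0.75 ln(0.329888)
  = −0.75 × (-1.109002) = 0.831752 substitutions/site.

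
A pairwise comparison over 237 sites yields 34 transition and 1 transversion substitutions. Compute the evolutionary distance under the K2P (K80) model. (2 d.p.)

0.17

P = 34/237 ≈ 0.14346 and Q = 1/237 ≈ 0.004219.
Under the Kimura two-parameter model, d = −½ ln(1 − 2P − Q) − ¼ ln(1 − 2Q).
1 − 2P − Q = 0.708861, giving −½ ln(0.708861) = 0.172048.
1 − 2Q = 0.991562, giving −¼ ln(0.991562) = 0.002118.
d = 0.172048 + 0.002118 = 0.174166.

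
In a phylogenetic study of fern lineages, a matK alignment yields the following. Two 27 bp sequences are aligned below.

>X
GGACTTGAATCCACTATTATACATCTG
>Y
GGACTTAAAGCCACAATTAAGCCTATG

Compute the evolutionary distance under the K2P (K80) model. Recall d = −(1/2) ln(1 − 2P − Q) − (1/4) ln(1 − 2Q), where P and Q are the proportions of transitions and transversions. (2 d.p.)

0.32

Of 27 sites, 2 differences are transitions and 5 are transversions, so P = 2/27 ≈ 0.074074 and Q = 5/27 ≈ 0.185185.
Under the Kimura two-parameter model, d = −½ ln(1 − 2P − Q) − ¼ ln(1 − 2Q).
1 − 2P − Q = 0.666667, giving −½ ln(0.666667) = 0.202732.
1 − 2Q = 0.62963, giving −¼ ln(0.62963) = 0.115656.
d = 0.202732 + 0.115656 = 0.318388.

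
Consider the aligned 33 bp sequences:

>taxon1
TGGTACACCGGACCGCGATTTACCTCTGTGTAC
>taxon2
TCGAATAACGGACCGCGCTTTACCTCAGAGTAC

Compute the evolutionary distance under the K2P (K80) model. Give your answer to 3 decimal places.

0.252

Of 33 sites, 1 differences are transitions and 6 are transversions, so P = 1/33 ≈ 0.030303 and Q = 6/33 ≈ 0.181818.
Under the Kimura two-parameter model, d = −½ ln(1 − 2P − Q) − ¼ ln(1 − 2Q).
1 − 2P − Q = 0.757576, giving −½ ln(0.757576) = 0.138816.
1 − 2Q = 0.636364, giving −¼ ln(0.636364) = 0.112996.
d = 0.138816 + 0.112996 = 0.251812.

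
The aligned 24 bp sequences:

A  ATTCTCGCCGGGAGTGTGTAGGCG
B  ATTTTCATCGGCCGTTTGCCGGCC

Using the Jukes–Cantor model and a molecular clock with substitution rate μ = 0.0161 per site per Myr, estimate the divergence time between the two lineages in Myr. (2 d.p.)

16.14

The sequences differ at 9 of 24 sites (4, 7, 8, 12, 13, 16, 19, 20, 24), so p = 9/24 = 0.375.
d = −(3/4) ln(1 − 4p/3) = −0.75 ln(1 − 0.5) = −0.75 ln(0.5)
  = −0.75 × (-0.693147) = 0.519860 substitutions/site.
Under a molecular clock d = 2μt, so t = d/(2μ) = 0.519860 / (2 × 0.0161) = 16.14 Myr.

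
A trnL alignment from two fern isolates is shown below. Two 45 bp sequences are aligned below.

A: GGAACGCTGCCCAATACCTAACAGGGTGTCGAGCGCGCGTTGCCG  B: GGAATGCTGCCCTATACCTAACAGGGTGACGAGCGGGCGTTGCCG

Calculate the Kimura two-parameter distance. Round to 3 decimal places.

0.095

Of 45 sites, 1 differences are transitions and 3 are transversions, so P = 1/45 ≈ 0.022222 and Q = 3/45 ≈ 0.066667.
Under the Kimura two-parameter model, d = −½ ln(1 − 2P − Q) − ¼ ln(1 − 2Q).
1 − 2P − Q = 0.888889, giving −½ ln(0.888889) = 0.058891.
1 − 2Q = 0.866666, giving −¼ ln(0.866666) = 0.035775.
d = 0.058891 + 0.035775 = 0.094666.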